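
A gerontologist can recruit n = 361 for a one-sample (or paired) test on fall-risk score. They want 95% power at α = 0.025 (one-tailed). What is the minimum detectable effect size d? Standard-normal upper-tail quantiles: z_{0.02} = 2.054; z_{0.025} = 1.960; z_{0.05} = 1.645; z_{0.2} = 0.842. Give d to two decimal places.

For a single sample (or paired design) of n = 361: d_min = (z_{α} + z_β)/√n.
z-sum = 1.960 + 1.645 = 3.605.
d_min = 3.605 / √361 = 3.605 / 19.000 = 0.190.

d_min ≈ 0.19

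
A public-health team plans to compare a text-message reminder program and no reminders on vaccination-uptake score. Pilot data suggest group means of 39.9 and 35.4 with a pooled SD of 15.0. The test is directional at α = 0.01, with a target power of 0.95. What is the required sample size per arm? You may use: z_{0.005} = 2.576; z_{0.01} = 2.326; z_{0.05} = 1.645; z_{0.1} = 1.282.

n = 351 per group

Cohen's d = |M₁ − M₂| / SD_pooled = |39.9 − 35.4| / 15.0 = 4.5 / 15.0 = 0.300.
For two independent groups with equal n: n = 2·((z_{α} + z_β) / d)².
z_{α} + z_β = 2.326 + 1.645 = 3.971.
n = 2 × (3.971 / 0.300)² = 2 × 13.237² = 2 × 175.21 = 350.4.
Round up to the next whole participant.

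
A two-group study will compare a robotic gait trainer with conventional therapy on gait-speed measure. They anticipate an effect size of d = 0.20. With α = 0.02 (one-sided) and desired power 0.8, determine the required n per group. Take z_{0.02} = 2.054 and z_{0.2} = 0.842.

n = 420 per group

For two independent groups with equal n: n = 2·((z_{α} + z_β) / d)².
z_{α} + z_β = 2.054 + 0.842 = 2.896.
n = 2 × (2.896 / 0.20)² = 2 × 14.480² = 2 × 209.67 = 419.3.
Round up to the next whole participant.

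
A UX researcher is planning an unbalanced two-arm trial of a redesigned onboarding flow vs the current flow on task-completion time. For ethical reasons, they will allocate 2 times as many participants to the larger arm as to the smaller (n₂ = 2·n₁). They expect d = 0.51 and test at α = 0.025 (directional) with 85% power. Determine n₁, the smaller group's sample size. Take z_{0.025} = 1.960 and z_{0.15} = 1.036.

n₁ = 52

With allocation ratio k = n₂/n₁ = 2, Var(x̄₁−x̄₂) = σ²(1/n₁ + 1/(k·n₁)) = σ²·(k+1)/(k·n₁).
So n₁ = (1 + 1/k)·((z_{α} + z_β)/d)² = 1.500 × (2.996/0.51)².
n₁ = 1.500 × 34.51 = 51.8.
Round up: n₁ = 52, giving n₂ = 2 × 52 = 104.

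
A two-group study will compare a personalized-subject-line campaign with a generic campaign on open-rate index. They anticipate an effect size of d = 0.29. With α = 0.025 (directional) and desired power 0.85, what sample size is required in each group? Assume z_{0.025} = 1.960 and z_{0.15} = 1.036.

n = 214 per group

For two independent groups with equal n: n = 2·((z_{α} + z_β) / d)².
z_{α} + z_β = 1.960 + 1.036 = 2.996.
n = 2 × (2.996 / 0.29)² = 2 × 10.331² = 2 × 106.73 = 213.5.
Round up to the next whole participant.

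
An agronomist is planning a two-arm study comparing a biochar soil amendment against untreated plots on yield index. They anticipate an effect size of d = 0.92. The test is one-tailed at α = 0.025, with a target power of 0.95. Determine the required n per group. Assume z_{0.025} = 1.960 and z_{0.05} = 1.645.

For two independent groups with equal n: n = 2·((z_{α} + z_β) / d)².
z_{α} + z_β = 1.960 + 1.645 = 3.605.
n = 2 × (3.605 / 0.92)² = 2 × 3.918² = 2 × 15.35 = 30.7.
Round up to the next whole participant.

n = 31 per group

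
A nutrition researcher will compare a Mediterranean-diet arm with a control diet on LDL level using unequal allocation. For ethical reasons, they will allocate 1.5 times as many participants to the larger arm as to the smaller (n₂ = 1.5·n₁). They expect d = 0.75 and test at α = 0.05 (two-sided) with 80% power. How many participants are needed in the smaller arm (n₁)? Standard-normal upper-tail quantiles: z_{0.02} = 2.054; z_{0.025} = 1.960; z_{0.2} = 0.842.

With allocation ratio k = n₂/n₁ = 1.5, Var(x̄₁−x̄₂) = σ²(1/n₁ + 1/(k·n₁)) = σ²·(k+1)/(k·n₁).
So n₁ = (1 + 1/k)·((z_{α/2} + z_β)/d)² = 1.667 × (2.802/0.75)².
n₁ = 1.667 × 13.96 = 23.3.
Round up: n₁ = 24, giving n₂ = 1.5 × 24 = 36.

n₁ = 24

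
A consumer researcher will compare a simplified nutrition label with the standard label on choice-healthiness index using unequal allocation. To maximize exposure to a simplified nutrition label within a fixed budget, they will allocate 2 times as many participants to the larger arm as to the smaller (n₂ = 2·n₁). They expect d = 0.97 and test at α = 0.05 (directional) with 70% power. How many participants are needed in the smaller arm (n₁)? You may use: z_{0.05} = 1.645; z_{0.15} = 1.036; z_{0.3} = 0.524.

n₁ = 8

With allocation ratio k = n₂/n₁ = 2, Var(x̄₁−x̄₂) = σ²(1/n₁ + 1/(k·n₁)) = σ²·(k+1)/(k·n₁).
So n₁ = (1 + 1/k)·((z_{α} + z_β)/d)² = 1.500 × (2.169/0.97)².
n₁ = 1.500 × 5.00 = 7.5.
Round up: n₁ = 8, giving n₂ = 2 × 8 = 16.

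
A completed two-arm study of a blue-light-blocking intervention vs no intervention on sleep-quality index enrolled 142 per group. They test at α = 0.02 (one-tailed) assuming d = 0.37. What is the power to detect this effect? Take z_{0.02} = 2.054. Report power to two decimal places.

For two equal groups, power = Φ(d·√(n/2) − z_{α}).
d·√(n/2) = 0.37 × √(142/2) = 0.37 × 8.426 = 3.118.
z_β = 3.118 − 2.054 = 1.064.
Power = Φ(1.064) = 0.856.

power ≈ 0.86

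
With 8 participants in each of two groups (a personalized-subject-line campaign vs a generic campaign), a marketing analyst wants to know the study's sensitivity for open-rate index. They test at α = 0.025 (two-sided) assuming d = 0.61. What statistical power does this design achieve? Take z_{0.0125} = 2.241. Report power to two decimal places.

For two equal groups, power = Φ(d·√(n/2) − z_{α/2}).
d·√(n/2) = 0.61 × √(8/2) = 0.61 × 2.000 = 1.220.
z_β = 1.220 − 2.241 = -1.021.
Power = Φ(-1.021) = 0.154.

power ≈ 0.15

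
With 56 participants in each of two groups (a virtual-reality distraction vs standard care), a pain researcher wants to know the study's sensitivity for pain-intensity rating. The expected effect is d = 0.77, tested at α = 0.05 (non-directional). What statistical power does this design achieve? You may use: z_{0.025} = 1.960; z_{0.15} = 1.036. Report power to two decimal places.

power ≈ 0.98

For two equal groups, power = Φ(d·√(n/2) − z_{α/2}).
d·√(n/2) = 0.77 × √(56/2) = 0.77 × 5.292 = 4.074.
z_β = 4.074 − 1.960 = 2.114.
Power = Φ(2.114) = 0.983.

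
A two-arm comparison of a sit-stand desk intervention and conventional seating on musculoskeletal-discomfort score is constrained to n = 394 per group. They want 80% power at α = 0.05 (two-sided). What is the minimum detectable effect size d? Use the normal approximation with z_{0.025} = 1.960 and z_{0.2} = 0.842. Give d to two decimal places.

d_min ≈ 0.20

For two independent groups of n = 394 each: d_min = (z_{α/2} + z_β)·√(2/n).
z-sum = 1.960 + 0.842 = 2.802.
d_min = 2.802 × √(2/394) = 2.802 × 0.0712 = 0.200.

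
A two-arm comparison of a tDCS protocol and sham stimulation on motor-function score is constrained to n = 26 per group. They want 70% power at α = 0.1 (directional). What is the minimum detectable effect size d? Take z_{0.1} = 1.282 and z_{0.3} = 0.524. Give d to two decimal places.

d_min ≈ 0.50

For two independent groups of n = 26 each: d_min = (z_{α} + z_β)·√(2/n).
z-sum = 1.282 + 0.524 = 1.806.
d_min = 1.806 × √(2/26) = 1.806 × 0.2774 = 0.501.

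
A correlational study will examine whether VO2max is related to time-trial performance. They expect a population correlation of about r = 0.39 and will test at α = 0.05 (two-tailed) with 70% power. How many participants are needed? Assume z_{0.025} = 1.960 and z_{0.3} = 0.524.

n = 40

Fisher's z: C = ½·ln((1+r)/(1−r)) = ½·ln(2.2787) = 0.4118.
n = ((z_{α/2} + z_β)/C)² + 3.
(1.960 + 0.524) / 0.4118 = 2.484 / 0.4118 = 6.032.
n = 6.032² + 3 = 36.39 + 3 = 39.4.
Round up.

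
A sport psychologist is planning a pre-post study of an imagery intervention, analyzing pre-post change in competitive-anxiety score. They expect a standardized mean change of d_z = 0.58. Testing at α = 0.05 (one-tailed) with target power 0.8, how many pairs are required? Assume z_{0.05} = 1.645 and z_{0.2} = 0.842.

n = 19 pairs

For a paired (one-sample on differences) test: n = ((z_{α} + z_β) / d)².
z_{α} + z_β = 1.645 + 0.842 = 2.487.
n = (2.487 / 0.58)² = 4.288² = 18.39.
Round up.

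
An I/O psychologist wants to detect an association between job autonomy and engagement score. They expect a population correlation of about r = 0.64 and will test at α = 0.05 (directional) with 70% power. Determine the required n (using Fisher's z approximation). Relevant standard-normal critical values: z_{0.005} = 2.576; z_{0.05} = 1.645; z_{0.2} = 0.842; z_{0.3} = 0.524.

n = 12

Fisher's z: C = ½·ln((1+r)/(1−r)) = ½·ln(4.5556) = 0.7582.
n = ((z_{α} + z_β)/C)² + 3.
(1.645 + 0.524) / 0.7582 = 2.169 / 0.7582 = 2.861.
n = 2.861² + 3 = 8.18 + 3 = 11.2.
Round up.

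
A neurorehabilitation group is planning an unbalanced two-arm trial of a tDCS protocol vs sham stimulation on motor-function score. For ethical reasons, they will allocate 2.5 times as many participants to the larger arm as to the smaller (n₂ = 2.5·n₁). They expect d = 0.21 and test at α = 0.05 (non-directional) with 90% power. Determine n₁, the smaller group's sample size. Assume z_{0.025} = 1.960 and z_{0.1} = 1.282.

With allocation ratio k = n₂/n₁ = 2.5, Var(x̄₁−x̄₂) = σ²(1/n₁ + 1/(k·n₁)) = σ²·(k+1)/(k·n₁).
So n₁ = (1 + 1/k)·((z_{α/2} + z_β)/d)² = 1.400 × (3.242/0.21)².
n₁ = 1.400 × 238.33 = 333.7.
Round up: n₁ = 334, giving n₂ = 2.5 × 334 = 835.

n₁ = 334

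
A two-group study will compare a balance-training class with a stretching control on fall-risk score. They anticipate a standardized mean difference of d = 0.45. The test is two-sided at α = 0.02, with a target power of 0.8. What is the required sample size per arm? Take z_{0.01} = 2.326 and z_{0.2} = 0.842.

For two independent groups with equal n: n = 2·((z_{α/2} + z_β) / d)².
z_{α/2} + z_β = 2.326 + 0.842 = 3.168.
n = 2 × (3.168 / 0.45)² = 2 × 7.040² = 2 × 49.56 = 99.1.
Round up to the next whole participant.

n = 100 per group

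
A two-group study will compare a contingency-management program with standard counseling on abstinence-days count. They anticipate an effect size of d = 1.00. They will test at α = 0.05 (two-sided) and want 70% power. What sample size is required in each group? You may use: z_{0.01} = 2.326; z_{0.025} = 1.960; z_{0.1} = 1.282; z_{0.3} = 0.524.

For two independent groups with equal n: n = 2·((z_{α/2} + z_β) / d)².
z_{α/2} + z_β = 1.960 + 0.524 = 2.484.
n = 2 × (2.484 / 1.00)² = 2 × 2.484² = 2 × 6.17 = 12.3.
Round up to the next whole participant.

n = 13 per group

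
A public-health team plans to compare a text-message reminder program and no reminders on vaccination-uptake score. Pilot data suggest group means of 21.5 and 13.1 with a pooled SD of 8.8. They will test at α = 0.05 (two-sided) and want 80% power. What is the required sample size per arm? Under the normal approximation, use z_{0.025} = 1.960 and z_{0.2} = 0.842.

n = 18 per group

Cohen's d = |M₁ − M₂| / SD_pooled = |21.5 − 13.1| / 8.8 = 8.4 / 8.8 = 0.955.
For two independent groups with equal n: n = 2·((z_{α/2} + z_β) / d)².
z_{α/2} + z_β = 1.960 + 0.842 = 2.802.
n = 2 × (2.802 / 0.955)² = 2 × 2.934² = 2 × 8.61 = 17.2.
Round up to the next whole participant.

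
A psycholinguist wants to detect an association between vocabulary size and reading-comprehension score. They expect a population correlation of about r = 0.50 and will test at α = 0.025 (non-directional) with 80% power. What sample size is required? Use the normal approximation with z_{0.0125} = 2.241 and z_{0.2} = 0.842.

Fisher's z: C = ½·ln((1+r)/(1−r)) = ½·ln(3.0000) = 0.5493.
n = ((z_{α/2} + z_β)/C)² + 3.
(2.241 + 0.842) / 0.5493 = 3.083 / 0.5493 = 5.613.
n = 5.613² + 3 = 31.50 + 3 = 34.5.
Round up.

n = 35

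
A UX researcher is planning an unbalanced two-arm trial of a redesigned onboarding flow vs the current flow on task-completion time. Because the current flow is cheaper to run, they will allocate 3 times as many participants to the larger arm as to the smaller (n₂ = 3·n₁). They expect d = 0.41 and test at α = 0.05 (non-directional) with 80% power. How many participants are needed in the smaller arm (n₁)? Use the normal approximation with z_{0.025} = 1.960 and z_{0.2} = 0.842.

With allocation ratio k = n₂/n₁ = 3, Var(x̄₁−x̄₂) = σ²(1/n₁ + 1/(k·n₁)) = σ²·(k+1)/(k·n₁).
So n₁ = (1 + 1/k)·((z_{α/2} + z_β)/d)² = 1.333 × (2.802/0.41)².
n₁ = 1.333 × 46.71 = 62.3.
Round up: n₁ = 63, giving n₂ = 3 × 63 = 189.

n₁ = 63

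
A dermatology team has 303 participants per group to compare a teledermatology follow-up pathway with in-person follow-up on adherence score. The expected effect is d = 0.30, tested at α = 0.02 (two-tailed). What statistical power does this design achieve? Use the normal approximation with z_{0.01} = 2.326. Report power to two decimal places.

power ≈ 0.91

For two equal groups, power = Φ(d·√(n/2) − z_{α/2}).
d·√(n/2) = 0.30 × √(303/2) = 0.30 × 12.309 = 3.693.
z_β = 3.693 − 2.326 = 1.367.
Power = Φ(1.367) = 0.914.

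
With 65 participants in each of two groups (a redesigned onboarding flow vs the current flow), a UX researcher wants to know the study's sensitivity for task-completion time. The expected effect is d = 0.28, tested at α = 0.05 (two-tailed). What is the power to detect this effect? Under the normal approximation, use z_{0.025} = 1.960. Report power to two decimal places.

power ≈ 0.36

For two equal groups, power = Φ(d·√(n/2) − z_{α/2}).
d·√(n/2) = 0.28 × √(65/2) = 0.28 × 5.701 = 1.596.
z_β = 1.596 − 1.960 = -0.364.
Power = Φ(-0.364) = 0.358.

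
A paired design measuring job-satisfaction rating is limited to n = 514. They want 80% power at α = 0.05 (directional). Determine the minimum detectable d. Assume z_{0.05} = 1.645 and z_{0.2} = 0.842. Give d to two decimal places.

For a single sample (or paired design) of n = 514: d_min = (z_{α} + z_β)/√n.
z-sum = 1.645 + 0.842 = 2.487.
d_min = 2.487 / √514 = 2.487 / 22.672 = 0.110.

d_min ≈ 0.11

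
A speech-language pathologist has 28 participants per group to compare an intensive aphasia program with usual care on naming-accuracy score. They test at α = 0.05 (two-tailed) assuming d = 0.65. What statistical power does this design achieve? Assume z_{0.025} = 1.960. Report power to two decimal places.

For two equal groups, power = Φ(d·√(n/2) − z_{α/2}).
d·√(n/2) = 0.65 × √(28/2) = 0.65 × 3.742 = 2.432.
z_β = 2.432 − 1.960 = 0.472.
Power = Φ(0.472) = 0.682.

power ≈ 0.68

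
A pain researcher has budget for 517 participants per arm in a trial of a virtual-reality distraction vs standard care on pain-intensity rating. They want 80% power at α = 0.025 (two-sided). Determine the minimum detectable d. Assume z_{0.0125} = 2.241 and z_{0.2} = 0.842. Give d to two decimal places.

For two independent groups of n = 517 each: d_min = (z_{α/2} + z_β)·√(2/n).
z-sum = 2.241 + 0.842 = 3.083.
d_min = 3.083 × √(2/517) = 3.083 × 0.0622 = 0.192.

d_min ≈ 0.19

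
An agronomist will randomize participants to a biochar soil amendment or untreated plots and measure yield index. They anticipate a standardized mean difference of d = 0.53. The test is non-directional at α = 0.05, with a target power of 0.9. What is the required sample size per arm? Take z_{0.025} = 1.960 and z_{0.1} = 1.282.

For two independent groups with equal n: n = 2·((z_{α/2} + z_β) / d)².
z_{α/2} + z_β = 1.960 + 1.282 = 3.242.
n = 2 × (3.242 / 0.53)² = 2 × 6.117² = 2 × 37.42 = 74.8.
Round up to the next whole participant.

n = 75 per group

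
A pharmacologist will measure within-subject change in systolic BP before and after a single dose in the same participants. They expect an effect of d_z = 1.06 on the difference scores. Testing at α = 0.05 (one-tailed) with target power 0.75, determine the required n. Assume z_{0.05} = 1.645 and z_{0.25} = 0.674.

For a paired (one-sample on differences) test: n = ((z_{α} + z_β) / d)².
z_{α} + z_β = 1.645 + 0.674 = 2.319.
n = (2.319 / 1.06)² = 2.188² = 4.79.
Round up.

n = 5 pairs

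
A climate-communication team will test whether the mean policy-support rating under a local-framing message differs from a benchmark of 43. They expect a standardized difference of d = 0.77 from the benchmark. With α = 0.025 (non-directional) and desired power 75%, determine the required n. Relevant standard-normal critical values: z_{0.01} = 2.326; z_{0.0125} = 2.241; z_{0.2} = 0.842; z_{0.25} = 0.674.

For a one-sample test: n = ((z_{α/2} + z_β) / d)².
z_{α/2} + z_β = 2.241 + 0.674 = 2.915.
n = (2.915 / 0.77)² = 3.786² = 14.33.
Round up.

n = 15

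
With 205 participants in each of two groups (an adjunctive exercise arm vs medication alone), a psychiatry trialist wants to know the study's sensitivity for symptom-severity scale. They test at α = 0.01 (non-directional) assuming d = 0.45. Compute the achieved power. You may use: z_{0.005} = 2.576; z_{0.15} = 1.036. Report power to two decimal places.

power ≈ 0.98

For two equal groups, power = Φ(d·√(n/2) − z_{α/2}).
d·√(n/2) = 0.45 × √(205/2) = 0.45 × 10.124 = 4.556.
z_β = 4.556 − 2.576 = 1.980.
Power = Φ(1.980) = 0.976.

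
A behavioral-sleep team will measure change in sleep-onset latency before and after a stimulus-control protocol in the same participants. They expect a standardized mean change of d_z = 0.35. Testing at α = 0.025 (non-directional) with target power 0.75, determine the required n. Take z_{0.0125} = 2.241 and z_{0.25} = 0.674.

For a paired (one-sample on differences) test: n = ((z_{α/2} + z_β) / d)².
z_{α/2} + z_β = 2.241 + 0.674 = 2.915.
n = (2.915 / 0.35)² = 8.329² = 69.37.
Round up.

n = 70 pairs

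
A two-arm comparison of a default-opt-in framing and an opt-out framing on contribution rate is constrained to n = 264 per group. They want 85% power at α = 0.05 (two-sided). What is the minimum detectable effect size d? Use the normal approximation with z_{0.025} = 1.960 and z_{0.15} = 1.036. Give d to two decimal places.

d_min ≈ 0.26

For two independent groups of n = 264 each: d_min = (z_{α/2} + z_β)·√(2/n).
z-sum = 1.960 + 1.036 = 2.996.
d_min = 2.996 × √(2/264) = 2.996 × 0.0870 = 0.261.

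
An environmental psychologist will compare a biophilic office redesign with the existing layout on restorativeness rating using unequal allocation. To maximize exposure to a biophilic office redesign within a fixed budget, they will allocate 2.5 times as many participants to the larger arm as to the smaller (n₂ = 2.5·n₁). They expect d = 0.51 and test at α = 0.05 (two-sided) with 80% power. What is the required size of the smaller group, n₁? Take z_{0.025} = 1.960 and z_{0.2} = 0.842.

n₁ = 43

With allocation ratio k = n₂/n₁ = 2.5, Var(x̄₁−x̄₂) = σ²(1/n₁ + 1/(k·n₁)) = σ²·(k+1)/(k·n₁).
So n₁ = (1 + 1/k)·((z_{α/2} + z_β)/d)² = 1.400 × (2.802/0.51)².
n₁ = 1.400 × 30.19 = 42.3.
Round up: n₁ = 43, giving n₂ = ⌈2.5 × 43⌉ = ⌈107.5⌉ = 108.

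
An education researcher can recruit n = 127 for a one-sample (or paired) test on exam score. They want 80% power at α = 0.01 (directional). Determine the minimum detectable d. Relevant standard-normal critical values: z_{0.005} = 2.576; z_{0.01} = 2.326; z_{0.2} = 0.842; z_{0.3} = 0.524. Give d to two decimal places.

For a single sample (or paired design) of n = 127: d_min = (z_{α} + z_β)/√n.
z-sum = 2.326 + 0.842 = 3.168.
d_min = 3.168 / √127 = 3.168 / 11.269 = 0.281.

d_min ≈ 0.28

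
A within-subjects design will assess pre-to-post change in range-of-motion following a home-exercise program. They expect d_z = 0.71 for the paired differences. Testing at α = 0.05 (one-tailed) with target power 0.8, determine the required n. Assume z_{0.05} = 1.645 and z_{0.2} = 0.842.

n = 13 pairs

For a paired (one-sample on differences) test: n = ((z_{α} + z_β) / d)².
z_{α} + z_β = 1.645 + 0.842 = 2.487.
n = (2.487 / 0.71)² = 3.503² = 12.27.
Round up.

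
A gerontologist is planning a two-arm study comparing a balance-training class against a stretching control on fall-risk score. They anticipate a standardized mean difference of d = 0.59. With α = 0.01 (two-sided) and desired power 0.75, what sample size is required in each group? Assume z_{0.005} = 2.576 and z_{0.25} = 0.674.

For two independent groups with equal n: n = 2·((z_{α/2} + z_β) / d)².
z_{α/2} + z_β = 2.576 + 0.674 = 3.250.
n = 2 × (3.250 / 0.59)² = 2 × 5.508² = 2 × 30.34 = 60.7.
Round up to the next whole participant.

n = 61 per group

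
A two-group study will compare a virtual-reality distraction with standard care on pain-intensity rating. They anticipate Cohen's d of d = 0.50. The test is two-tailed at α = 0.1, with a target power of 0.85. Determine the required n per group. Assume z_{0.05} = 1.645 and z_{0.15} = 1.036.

n = 58 per group

For two independent groups with equal n: n = 2·((z_{α/2} + z_β) / d)².
z_{α/2} + z_β = 1.645 + 1.036 = 2.681.
n = 2 × (2.681 / 0.50)² = 2 × 5.362² = 2 × 28.75 = 57.5.
Round up to the next whole participant.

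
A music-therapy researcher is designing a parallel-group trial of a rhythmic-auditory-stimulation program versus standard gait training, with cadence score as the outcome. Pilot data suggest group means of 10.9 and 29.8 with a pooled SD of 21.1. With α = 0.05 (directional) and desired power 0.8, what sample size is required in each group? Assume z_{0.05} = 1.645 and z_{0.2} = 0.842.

n = 16 per group

Cohen's d = |M₁ − M₂| / SD_pooled = |10.9 − 29.8| / 21.1 = 18.9 / 21.1 = 0.896.
For two independent groups with equal n: n = 2·((z_{α} + z_β) / d)².
z_{α} + z_β = 1.645 + 0.842 = 2.487.
n = 2 × (2.487 / 0.896)² = 2 × 2.776² = 2 × 7.70 = 15.4.
Round up to the next whole participant.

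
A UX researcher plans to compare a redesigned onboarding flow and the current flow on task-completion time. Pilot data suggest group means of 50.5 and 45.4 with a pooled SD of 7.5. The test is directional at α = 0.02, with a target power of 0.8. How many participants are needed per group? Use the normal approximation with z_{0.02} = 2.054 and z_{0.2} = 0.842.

Cohen's d = |M₁ − M₂| / SD_pooled = |50.5 − 45.4| / 7.5 = 5.1 / 7.5 = 0.680.
For two independent groups with equal n: n = 2·((z_{α} + z_β) / d)².
z_{α} + z_β = 2.054 + 0.842 = 2.896.
n = 2 × (2.896 / 0.680)² = 2 × 4.259² = 2 × 18.14 = 36.3.
Round up to the next whole participant.

n = 37 per group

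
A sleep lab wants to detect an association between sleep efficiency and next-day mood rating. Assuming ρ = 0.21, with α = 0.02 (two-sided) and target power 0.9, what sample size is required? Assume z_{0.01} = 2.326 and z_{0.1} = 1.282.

Fisher's z: C = ½·ln((1+r)/(1−r)) = ½·ln(1.5316) = 0.2132.
n = ((z_{α/2} + z_β)/C)² + 3.
(2.326 + 1.282) / 0.2132 = 3.608 / 0.2132 = 16.923.
n = 16.923² + 3 = 286.39 + 3 = 289.4.
Round up.

n = 290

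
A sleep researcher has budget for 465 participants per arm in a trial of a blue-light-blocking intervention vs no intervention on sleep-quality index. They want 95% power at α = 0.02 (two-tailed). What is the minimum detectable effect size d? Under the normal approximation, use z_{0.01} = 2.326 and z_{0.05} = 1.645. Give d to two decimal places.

d_min ≈ 0.26

For two independent groups of n = 465 each: d_min = (z_{α/2} + z_β)·√(2/n).
z-sum = 2.326 + 1.645 = 3.971.
d_min = 3.971 × √(2/465) = 3.971 × 0.0656 = 0.260.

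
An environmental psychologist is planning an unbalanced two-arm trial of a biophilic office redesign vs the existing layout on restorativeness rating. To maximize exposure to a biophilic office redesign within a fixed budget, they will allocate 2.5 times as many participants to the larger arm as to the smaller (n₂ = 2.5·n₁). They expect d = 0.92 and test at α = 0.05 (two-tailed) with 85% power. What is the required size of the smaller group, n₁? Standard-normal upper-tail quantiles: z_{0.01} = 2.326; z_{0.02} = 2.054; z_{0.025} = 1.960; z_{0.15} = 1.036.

With allocation ratio k = n₂/n₁ = 2.5, Var(x̄₁−x̄₂) = σ²(1/n₁ + 1/(k·n₁)) = σ²·(k+1)/(k·n₁).
So n₁ = (1 + 1/k)·((z_{α/2} + z_β)/d)² = 1.400 × (2.996/0.92)².
n₁ = 1.400 × 10.60 = 14.8.
Round up: n₁ = 15, giving n₂ = ⌈2.5 × 15⌉ = ⌈37.5⌉ = 38.

n₁ = 15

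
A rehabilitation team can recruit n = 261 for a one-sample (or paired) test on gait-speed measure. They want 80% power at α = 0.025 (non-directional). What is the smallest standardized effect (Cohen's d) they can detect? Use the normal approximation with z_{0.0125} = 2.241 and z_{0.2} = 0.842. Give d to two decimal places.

For a single sample (or paired design) of n = 261: d_min = (z_{α/2} + z_β)/√n.
z-sum = 2.241 + 0.842 = 3.083.
d_min = 3.083 / √261 = 3.083 / 16.155 = 0.191.

d_min ≈ 0.19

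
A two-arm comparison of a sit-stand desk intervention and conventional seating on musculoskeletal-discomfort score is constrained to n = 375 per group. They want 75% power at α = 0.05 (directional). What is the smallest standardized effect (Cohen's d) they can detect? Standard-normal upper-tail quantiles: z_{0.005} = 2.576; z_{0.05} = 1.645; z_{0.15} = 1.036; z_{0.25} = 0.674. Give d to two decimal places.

For two independent groups of n = 375 each: d_min = (z_{α} + z_β)·√(2/n).
z-sum = 1.645 + 0.674 = 2.319.
d_min = 2.319 × √(2/375) = 2.319 × 0.0730 = 0.169.

d_min ≈ 0.17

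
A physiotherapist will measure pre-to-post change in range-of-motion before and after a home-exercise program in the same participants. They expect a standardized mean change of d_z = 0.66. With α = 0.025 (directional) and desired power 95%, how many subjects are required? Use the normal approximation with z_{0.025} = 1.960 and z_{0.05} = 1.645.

n = 30 pairs

For a paired (one-sample on differences) test: n = ((z_{α} + z_β) / d)².
z_{α} + z_β = 1.960 + 1.645 = 3.605.
n = (3.605 / 0.66)² = 5.462² = 29.83.
Round up.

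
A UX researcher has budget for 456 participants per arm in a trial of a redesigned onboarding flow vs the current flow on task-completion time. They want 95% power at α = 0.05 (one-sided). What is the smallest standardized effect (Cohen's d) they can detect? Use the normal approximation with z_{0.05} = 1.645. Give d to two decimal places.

For two independent groups of n = 456 each: d_min = (z_{α} + z_β)·√(2/n).
z-sum = 1.645 + 1.645 = 3.290.
d_min = 3.290 × √(2/456) = 3.290 × 0.0662 = 0.218.

d_min ≈ 0.22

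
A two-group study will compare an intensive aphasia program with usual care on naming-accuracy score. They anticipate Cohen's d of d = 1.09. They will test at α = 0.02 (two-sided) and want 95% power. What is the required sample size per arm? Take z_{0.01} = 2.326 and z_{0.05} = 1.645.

For two independent groups with equal n: n = 2·((z_{α/2} + z_β) / d)².
z_{α/2} + z_β = 2.326 + 1.645 = 3.971.
n = 2 × (3.971 / 1.09)² = 2 × 3.643² = 2 × 13.27 = 26.5.
Round up to the next whole participant.

n = 27 per group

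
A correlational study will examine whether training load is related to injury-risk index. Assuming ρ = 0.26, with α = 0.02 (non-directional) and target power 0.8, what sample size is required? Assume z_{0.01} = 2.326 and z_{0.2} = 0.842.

Fisher's z: C = ½·ln((1+r)/(1−r)) = ½·ln(1.7027) = 0.2661.
n = ((z_{α/2} + z_β)/C)² + 3.
(2.326 + 0.842) / 0.2661 = 3.168 / 0.2661 = 11.905.
n = 11.905² + 3 = 141.74 + 3 = 144.7.
Round up.

n = 145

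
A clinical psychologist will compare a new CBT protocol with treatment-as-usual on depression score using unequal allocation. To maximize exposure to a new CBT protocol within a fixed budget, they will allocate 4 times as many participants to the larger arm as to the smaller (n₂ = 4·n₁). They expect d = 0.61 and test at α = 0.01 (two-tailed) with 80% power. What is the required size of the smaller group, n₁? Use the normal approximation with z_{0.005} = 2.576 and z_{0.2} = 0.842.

With allocation ratio k = n₂/n₁ = 4, Var(x̄₁−x̄₂) = σ²(1/n₁ + 1/(k·n₁)) = σ²·(k+1)/(k·n₁).
So n₁ = (1 + 1/k)·((z_{α/2} + z_β)/d)² = 1.250 × (3.418/0.61)².
n₁ = 1.250 × 31.40 = 39.2.
Round up: n₁ = 40, giving n₂ = 4 × 40 = 160.

n₁ = 40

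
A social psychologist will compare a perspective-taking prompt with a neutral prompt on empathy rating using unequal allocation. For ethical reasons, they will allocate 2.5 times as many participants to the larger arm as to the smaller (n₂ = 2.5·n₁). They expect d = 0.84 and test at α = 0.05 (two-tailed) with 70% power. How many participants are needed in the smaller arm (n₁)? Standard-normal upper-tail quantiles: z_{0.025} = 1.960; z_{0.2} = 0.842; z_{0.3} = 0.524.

n₁ = 13

With allocation ratio k = n₂/n₁ = 2.5, Var(x̄₁−x̄₂) = σ²(1/n₁ + 1/(k·n₁)) = σ²·(k+1)/(k·n₁).
So n₁ = (1 + 1/k)·((z_{α/2} + z_β)/d)² = 1.400 × (2.484/0.84)².
n₁ = 1.400 × 8.74 = 12.2.
Round up: n₁ = 13, giving n₂ = ⌈2.5 × 13⌉ = ⌈32.5⌉ = 33.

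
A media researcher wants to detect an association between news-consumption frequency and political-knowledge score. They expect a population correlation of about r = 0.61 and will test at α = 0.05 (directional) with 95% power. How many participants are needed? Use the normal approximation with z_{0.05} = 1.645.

Fisher's z: C = ½·ln((1+r)/(1−r)) = ½·ln(4.1282) = 0.7089.
n = ((z_{α} + z_β)/C)² + 3.
(1.645 + 1.645) / 0.7089 = 3.290 / 0.7089 = 4.641.
n = 4.641² + 3 = 21.54 + 3 = 24.5.
Round up.

n = 25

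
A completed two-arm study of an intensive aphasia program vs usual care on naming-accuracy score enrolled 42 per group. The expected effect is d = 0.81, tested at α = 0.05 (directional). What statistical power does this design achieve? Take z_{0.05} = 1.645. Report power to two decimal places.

For two equal groups, power = Φ(d·√(n/2) − z_{α}).
d·√(n/2) = 0.81 × √(42/2) = 0.81 × 4.583 = 3.712.
z_β = 3.712 − 1.645 = 2.067.
Power = Φ(2.067) = 0.981.

power ≈ 0.98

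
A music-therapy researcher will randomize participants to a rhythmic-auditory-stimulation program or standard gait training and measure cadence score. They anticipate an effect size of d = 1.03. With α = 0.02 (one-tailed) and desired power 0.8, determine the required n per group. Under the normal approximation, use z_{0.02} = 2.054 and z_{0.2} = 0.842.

n = 16 per group

For two independent groups with equal n: n = 2·((z_{α} + z_β) / d)².
z_{α} + z_β = 2.054 + 0.842 = 2.896.
n = 2 × (2.896 / 1.03)² = 2 × 2.812² = 2 × 7.91 = 15.8.
Round up to the next whole participant.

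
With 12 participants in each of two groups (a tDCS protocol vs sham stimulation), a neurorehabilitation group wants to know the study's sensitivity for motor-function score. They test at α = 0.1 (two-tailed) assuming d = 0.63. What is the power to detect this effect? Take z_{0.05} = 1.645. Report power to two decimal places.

For two equal groups, power = Φ(d·√(n/2) − z_{α/2}).
d·√(n/2) = 0.63 × √(12/2) = 0.63 × 2.449 = 1.543.
z_β = 1.543 − 1.645 = -0.102.
Power = Φ(-0.102) = 0.459.

power ≈ 0.46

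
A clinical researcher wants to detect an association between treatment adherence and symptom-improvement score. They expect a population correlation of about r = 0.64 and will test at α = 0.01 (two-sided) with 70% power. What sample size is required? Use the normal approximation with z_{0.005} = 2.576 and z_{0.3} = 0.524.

n = 20

Fisher's z: C = ½·ln((1+r)/(1−r)) = ½·ln(4.5556) = 0.7582.
n = ((z_{α/2} + z_β)/C)² + 3.
(2.576 + 0.524) / 0.7582 = 3.100 / 0.7582 = 4.089.
n = 4.089² + 3 = 16.72 + 3 = 19.7.
Round up.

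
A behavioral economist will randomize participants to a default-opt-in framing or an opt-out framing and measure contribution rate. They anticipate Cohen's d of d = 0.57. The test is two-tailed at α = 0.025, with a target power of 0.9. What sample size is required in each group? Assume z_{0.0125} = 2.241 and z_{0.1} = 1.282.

For two independent groups with equal n: n = 2·((z_{α/2} + z_β) / d)².
z_{α/2} + z_β = 2.241 + 1.282 = 3.523.
n = 2 × (3.523 / 0.57)² = 2 × 6.181² = 2 × 38.20 = 76.4.
Round up to the next whole participant.

n = 77 per group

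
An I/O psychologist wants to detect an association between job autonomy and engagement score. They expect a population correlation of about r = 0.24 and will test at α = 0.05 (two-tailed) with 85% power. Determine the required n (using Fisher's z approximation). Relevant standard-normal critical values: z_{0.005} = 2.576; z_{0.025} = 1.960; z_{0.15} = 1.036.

Fisher's z: C = ½·ln((1+r)/(1−r)) = ½·ln(1.6316) = 0.2448.
n = ((z_{α/2} + z_β)/C)² + 3.
(1.960 + 1.036) / 0.2448 = 2.996 / 0.2448 = 12.239.
n = 12.239² + 3 = 149.78 + 3 = 152.8.
Round up.

n = 153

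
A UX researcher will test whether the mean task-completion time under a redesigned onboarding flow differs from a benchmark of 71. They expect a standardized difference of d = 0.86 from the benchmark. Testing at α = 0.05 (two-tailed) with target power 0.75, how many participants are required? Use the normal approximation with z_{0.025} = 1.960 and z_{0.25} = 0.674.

n = 10

For a one-sample test: n = ((z_{α/2} + z_β) / d)².
z_{α/2} + z_β = 1.960 + 0.674 = 2.634.
n = (2.634 / 0.86)² = 3.063² = 9.38.
Round up.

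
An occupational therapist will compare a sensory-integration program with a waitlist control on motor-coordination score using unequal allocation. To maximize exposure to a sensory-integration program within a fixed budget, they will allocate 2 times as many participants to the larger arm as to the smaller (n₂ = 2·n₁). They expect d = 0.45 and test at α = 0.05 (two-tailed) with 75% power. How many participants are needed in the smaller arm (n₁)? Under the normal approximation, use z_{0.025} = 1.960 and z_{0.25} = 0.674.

n₁ = 52

With allocation ratio k = n₂/n₁ = 2, Var(x̄₁−x̄₂) = σ²(1/n₁ + 1/(k·n₁)) = σ²·(k+1)/(k·n₁).
So n₁ = (1 + 1/k)·((z_{α/2} + z_β)/d)² = 1.500 × (2.634/0.45)².
n₁ = 1.500 × 34.26 = 51.4.
Round up: n₁ = 52, giving n₂ = 2 × 52 = 104.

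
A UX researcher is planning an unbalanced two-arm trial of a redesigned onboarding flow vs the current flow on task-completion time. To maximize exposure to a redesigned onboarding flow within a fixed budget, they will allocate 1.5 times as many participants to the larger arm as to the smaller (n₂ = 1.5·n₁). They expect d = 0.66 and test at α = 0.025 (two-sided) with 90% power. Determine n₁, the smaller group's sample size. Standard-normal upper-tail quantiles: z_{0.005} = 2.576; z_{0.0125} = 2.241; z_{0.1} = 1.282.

n₁ = 48

With allocation ratio k = n₂/n₁ = 1.5, Var(x̄₁−x̄₂) = σ²(1/n₁ + 1/(k·n₁)) = σ²·(k+1)/(k·n₁).
So n₁ = (1 + 1/k)·((z_{α/2} + z_β)/d)² = 1.667 × (3.523/0.66)².
n₁ = 1.667 × 28.49 = 47.5.
Round up: n₁ = 48, giving n₂ = 1.5 × 48 = 72.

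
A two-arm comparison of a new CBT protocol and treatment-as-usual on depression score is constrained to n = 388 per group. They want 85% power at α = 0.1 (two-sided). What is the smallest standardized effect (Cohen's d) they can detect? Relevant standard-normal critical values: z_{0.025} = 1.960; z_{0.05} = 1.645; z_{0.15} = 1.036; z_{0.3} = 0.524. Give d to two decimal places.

For two independent groups of n = 388 each: d_min = (z_{α/2} + z_β)·√(2/n).
z-sum = 1.645 + 1.036 = 2.681.
d_min = 2.681 × √(2/388) = 2.681 × 0.0718 = 0.192.

d_min ≈ 0.19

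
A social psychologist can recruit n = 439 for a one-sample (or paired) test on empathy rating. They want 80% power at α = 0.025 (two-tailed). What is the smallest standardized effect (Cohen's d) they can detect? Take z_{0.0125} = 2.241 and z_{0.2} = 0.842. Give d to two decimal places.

For a single sample (or paired design) of n = 439: d_min = (z_{α/2} + z_β)/√n.
z-sum = 2.241 + 0.842 = 3.083.
d_min = 3.083 / √439 = 3.083 / 20.952 = 0.147.

d_min ≈ 0.15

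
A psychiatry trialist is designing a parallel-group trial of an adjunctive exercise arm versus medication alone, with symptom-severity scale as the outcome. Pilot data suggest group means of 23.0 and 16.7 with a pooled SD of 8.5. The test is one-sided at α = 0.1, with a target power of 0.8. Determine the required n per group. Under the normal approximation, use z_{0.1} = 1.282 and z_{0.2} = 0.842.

Cohen's d = |M₁ − M₂| / SD_pooled = |23.0 − 16.7| / 8.5 = 6.3 / 8.5 = 0.741.
For two independent groups with equal n: n = 2·((z_{α} + z_β) / d)².
z_{α} + z_β = 1.282 + 0.842 = 2.124.
n = 2 × (2.124 / 0.741)² = 2 × 2.866² = 2 × 8.22 = 16.4.
Round up to the next whole participant.

n = 17 per group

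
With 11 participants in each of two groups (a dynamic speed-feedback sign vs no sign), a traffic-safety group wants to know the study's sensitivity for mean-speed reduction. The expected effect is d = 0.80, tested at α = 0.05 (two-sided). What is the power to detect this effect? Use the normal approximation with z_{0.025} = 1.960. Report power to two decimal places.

power ≈ 0.47

For two equal groups, power = Φ(d·√(n/2) − z_{α/2}).
d·√(n/2) = 0.80 × √(11/2) = 0.80 × 2.345 = 1.876.
z_β = 1.876 − 1.960 = -0.084.
Power = Φ(-0.084) = 0.467.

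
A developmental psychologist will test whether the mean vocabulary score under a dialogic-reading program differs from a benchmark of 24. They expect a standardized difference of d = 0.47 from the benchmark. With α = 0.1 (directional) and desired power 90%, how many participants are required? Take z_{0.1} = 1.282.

n = 30

For a one-sample test: n = ((z_{α} + z_β) / d)².
z_{α} + z_β = 1.282 + 1.282 = 2.564.
n = (2.564 / 0.47)² = 5.455² = 29.76.
Round up.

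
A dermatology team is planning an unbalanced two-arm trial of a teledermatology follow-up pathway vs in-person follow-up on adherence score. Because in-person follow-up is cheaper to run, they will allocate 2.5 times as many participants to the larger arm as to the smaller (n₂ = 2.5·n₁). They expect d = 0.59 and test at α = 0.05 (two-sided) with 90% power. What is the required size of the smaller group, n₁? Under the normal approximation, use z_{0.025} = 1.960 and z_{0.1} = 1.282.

With allocation ratio k = n₂/n₁ = 2.5, Var(x̄₁−x̄₂) = σ²(1/n₁ + 1/(k·n₁)) = σ²·(k+1)/(k·n₁).
So n₁ = (1 + 1/k)·((z_{α/2} + z_β)/d)² = 1.400 × (3.242/0.59)².
n₁ = 1.400 × 30.19 = 42.3.
Round up: n₁ = 43, giving n₂ = ⌈2.5 × 43⌉ = ⌈107.5⌉ = 108.

n₁ = 43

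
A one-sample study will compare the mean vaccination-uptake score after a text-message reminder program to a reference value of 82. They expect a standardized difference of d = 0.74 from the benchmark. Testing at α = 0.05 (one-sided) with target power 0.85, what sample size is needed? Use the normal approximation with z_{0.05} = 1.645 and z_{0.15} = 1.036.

n = 14

For a one-sample test: n = ((z_{α} + z_β) / d)².
z_{α} + z_β = 1.645 + 1.036 = 2.681.
n = (2.681 / 0.74)² = 3.623² = 13.13.
Round up.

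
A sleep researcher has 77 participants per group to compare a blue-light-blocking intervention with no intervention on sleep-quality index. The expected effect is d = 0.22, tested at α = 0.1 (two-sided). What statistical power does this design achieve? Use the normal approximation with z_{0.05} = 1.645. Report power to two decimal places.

For two equal groups, power = Φ(d·√(n/2) − z_{α/2}).
d·√(n/2) = 0.22 × √(77/2) = 0.22 × 6.205 = 1.365.
z_β = 1.365 − 1.645 = -0.280.
Power = Φ(-0.280) = 0.390.

power ≈ 0.39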